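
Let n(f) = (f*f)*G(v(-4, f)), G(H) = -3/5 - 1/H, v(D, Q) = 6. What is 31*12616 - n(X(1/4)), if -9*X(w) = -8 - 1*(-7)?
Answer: 950363303/2430 ≈ 3.9110e+5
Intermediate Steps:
X(w) = 1/9 (X(w) = -(-8 - 1*(-7))/9 = -(-8 + 7)/9 = -1/9*(-1) = 1/9)
G(H) = -3/5 - 1/H (G(H) = -3*1/5 - 1/H = -3/5 - 1/H)
n(f) = -23*f**2/30 (n(f) = (f*f)*(-3/5 - 1/6) = f**2*(-3/5 - 1*1/6) = f**2*(-3/5 - 1/6) = f**2*(-23/30) = -23*f**2/30)
31*12616 - n(X(1/4)) = 31*12616 - (-23)*(1/9)**2/30 = 391096 - (-23)/(30*81) = 391096 - 1*(-23/2430) = 391096 + 23/2430 = 950363303/2430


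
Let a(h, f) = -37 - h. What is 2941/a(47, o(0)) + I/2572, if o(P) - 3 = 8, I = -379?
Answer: -949511/27006 ≈ -35.159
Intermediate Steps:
o(P) = 11 (o(P) = 3 + 8 = 11)
2941/a(47, o(0)) + I/2572 = 2941/(-37 - 1*47) - 379/2572 = 2941/(-37 - 47) - 379*1/2572 = 2941/(-84) - 379/2572 = 2941*(-1/84) - 379/2572 = -2941/84 - 379/2572 = -949511/27006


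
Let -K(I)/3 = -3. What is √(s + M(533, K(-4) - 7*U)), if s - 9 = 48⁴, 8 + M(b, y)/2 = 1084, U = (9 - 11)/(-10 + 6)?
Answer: √5310577 ≈ 2304.5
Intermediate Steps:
U = ½ (U = -2/(-4) = -2*(-¼) = ½ ≈ 0.50000)
K(I) = 9 (K(I) = -3*(-3) = 9)
M(b, y) = 2152 (M(b, y) = -16 + 2*1084 = -16 + 2168 = 2152)
s = 5308425 (s = 9 + 48⁴ = 9 + 5308416 = 5308425)
√(s + M(533, K(-4) - 7*U)) = √(5308425 + 2152) = √5310577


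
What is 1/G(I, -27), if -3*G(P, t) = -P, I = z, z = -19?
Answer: -3/19 ≈ -0.15789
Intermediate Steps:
I = -19
G(P, t) = P/3 (G(P, t) = -(-1)*P/3 = P/3)
1/G(I, -27) = 1/((⅓)*(-19)) = 1/(-19/3) = -3/19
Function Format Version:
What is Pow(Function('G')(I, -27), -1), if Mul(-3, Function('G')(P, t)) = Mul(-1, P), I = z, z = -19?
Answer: Rational(-3, 19) ≈ -0.15789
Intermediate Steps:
I = -19
Function('G')(P, t) = Mul(Rational(1, 3), P) (Function('G')(P, t) = Mul(Rational(-1, 3), Mul(-1, P)) = Mul(Rational(1, 3), P))
Pow(Function('G')(I, -27), -1) = Pow(Mul(Rational(1, 3), -19), -1) = Pow(Rational(-19, 3), -1) = Rational(-3, 19)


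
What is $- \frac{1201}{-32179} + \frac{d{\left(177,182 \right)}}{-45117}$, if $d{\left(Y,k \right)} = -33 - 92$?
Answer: $\frac{58207892}{1451819943} \approx 0.040093$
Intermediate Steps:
$d{\left(Y,k \right)} = -125$
$- \frac{1201}{-32179} + \frac{d{\left(177,182 \right)}}{-45117} = - \frac{1201}{-32179} - \frac{125}{-45117} = \left(-1201\right) \left(- \frac{1}{32179}\right) - - \frac{125}{45117} = \frac{1201}{32179} + \frac{125}{45117} = \frac{58207892}{1451819943}$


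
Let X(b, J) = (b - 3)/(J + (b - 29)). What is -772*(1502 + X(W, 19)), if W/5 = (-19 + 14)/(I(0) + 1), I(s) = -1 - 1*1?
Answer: -17410144/15 ≈ -1.1607e+6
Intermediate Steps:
I(s) = -2 (I(s) = -1 - 1 = -2)
W = 25 (W = 5*((-19 + 14)/(-2 + 1)) = 5*(-5/(-1)) = 5*(-5*(-1)) = 5*5 = 25)
X(b, J) = (-3 + b)/(-29 + J + b) (X(b, J) = (-3 + b)/(J + (-29 + b)) = (-3 + b)/(-29 + J + b))
-772*(1502 + X(W, 19)) = -772*(1502 + (-3 + 25)/(-29 + 19 + 25)) = -772*(1502 + 22/15) = -772*22552/15 = -17410144/15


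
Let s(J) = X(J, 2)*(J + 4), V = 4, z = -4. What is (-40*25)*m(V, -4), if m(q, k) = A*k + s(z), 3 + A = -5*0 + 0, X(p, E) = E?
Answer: -12000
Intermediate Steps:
s(J) = 8 + 2*J (s(J) = 2*(J + 4) = 2*(4 + J) = 8 + 2*J)
A = -3 (A = -3 + (-5*0 + 0) = -3 + (0 + 0) = -3 + 0 = -3)
m(q, k) = -3*k (m(q, k) = -3*k + (8 + 2*(-4)) = -3*k + (8 - 8) = -3*k + 0 = -3*k)
(-40*25)*m(V, -4) = (-40*25)*(-3*(-4)) = -1000*12 = -12000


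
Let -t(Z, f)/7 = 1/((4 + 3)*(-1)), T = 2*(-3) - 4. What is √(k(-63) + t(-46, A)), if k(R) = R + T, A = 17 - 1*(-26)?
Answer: 6*I*√2 ≈ 8.4853*I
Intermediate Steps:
T = -10 (T = -6 - 4 = -10)
A = 43 (A = 17 + 26 = 43)
k(R) = -10 + R (k(R) = R - 10 = -10 + R)
t(Z, f) = 1 (t(Z, f) = -7*(-1/(4 + 3)) = -7/(7*(-1)) = -7/(-7) = -7*(-⅐) = 1)
√(k(-63) + t(-46, A)) = √((-10 - 63) + 1) = √(-73 + 1) = √(-72) = 6*I*√2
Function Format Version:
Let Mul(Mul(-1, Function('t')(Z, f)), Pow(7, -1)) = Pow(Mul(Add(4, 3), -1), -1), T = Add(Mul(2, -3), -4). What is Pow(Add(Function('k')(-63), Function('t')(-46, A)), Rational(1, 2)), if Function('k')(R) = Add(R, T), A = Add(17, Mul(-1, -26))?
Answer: Mul(6, I, Pow(2, Rational(1, 2))) ≈ Mul(8.4853, I)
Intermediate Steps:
T = -10 (T = Add(-6, -4) = -10)
A = 43 (A = Add(17, 26) = 43)
Function('k')(R) = Add(-10, R) (Function('k')(R) = Add(R, -10) = Add(-10, R))
Function('t')(Z, f) = 1 (Function('t')(Z, f) = Mul(-7, Pow(Mul(Add(4, 3), -1), -1)) = Mul(-7, Pow(Mul(7, -1), -1)) = Mul(-7, Pow(-7, -1)) = Mul(-7, Rational(-1, 7)) = 1)
Pow(Add(Function('k')(-63), Function('t')(-46, A)), Rational(1, 2)) = Pow(Add(Add(-10, -63), 1), Rational(1, 2)) = Pow(Add(-73, 1), Rational(1, 2)) = Pow(-72, Rational(1, 2)) = Mul(6, I, Pow(2, Rational(1, 2)))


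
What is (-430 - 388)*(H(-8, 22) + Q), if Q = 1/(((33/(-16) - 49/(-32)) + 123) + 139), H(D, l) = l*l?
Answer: -3312621880/8367 ≈ -3.9592e+5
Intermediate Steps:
H(D, l) = l**2
Q = 32/8367 (Q = 1/(((33*(-1/16) - 49*(-1/32)) + 123) + 139) = 1/(((-33/16 + 49/32) + 123) + 139) = 1/((-17/32 + 123) + 139) = 1/(3919/32 + 139) = 1/(8367/32) = 32/8367 ≈ 0.0038245)
(-430 - 388)*(H(-8, 22) + Q) = (-430 - 388)*(22**2 + 32/8367) = -818*(484 + 32/8367) = -818*4049660/8367 = -3312621880/8367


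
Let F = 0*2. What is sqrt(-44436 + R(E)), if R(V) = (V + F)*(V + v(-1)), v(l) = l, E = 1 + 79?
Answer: 2*I*sqrt(9529) ≈ 195.23*I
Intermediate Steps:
E = 80
F = 0
R(V) = V*(-1 + V) (R(V) = (V + 0)*(V - 1) = V*(-1 + V))
sqrt(-44436 + R(E)) = sqrt(-44436 + 80*(-1 + 80)) = sqrt(-44436 + 80*79) = sqrt(-44436 + 6320) = sqrt(-38116) = 2*I*sqrt(9529)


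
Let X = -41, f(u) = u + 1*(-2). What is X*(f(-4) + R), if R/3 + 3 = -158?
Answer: 20049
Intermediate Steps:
R = -483 (R = -9 + 3*(-158) = -9 - 474 = -483)
f(u) = -2 + u (f(u) = u - 2 = -2 + u)
X*(f(-4) + R) = -41*((-2 - 4) - 483) = -41*(-6 - 483) = -41*(-489) = 20049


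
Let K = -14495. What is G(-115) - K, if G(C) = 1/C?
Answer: 1666924/115 ≈ 14495.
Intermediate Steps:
G(-115) - K = 1/(-115) - 1*(-14495) = -1/115 + 14495 = 1666924/115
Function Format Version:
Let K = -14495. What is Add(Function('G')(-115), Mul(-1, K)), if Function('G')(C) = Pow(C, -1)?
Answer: Rational(1666924, 115) ≈ 14495.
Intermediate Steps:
Add(Function('G')(-115), Mul(-1, K)) = Add(Pow(-115, -1), Mul(-1, -14495)) = Add(Rational(-1, 115), 14495) = Rational(1666924, 115)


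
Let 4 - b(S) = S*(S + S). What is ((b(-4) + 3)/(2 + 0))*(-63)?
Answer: 1575/2 ≈ 787.50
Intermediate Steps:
b(S) = 4 - 2*S² (b(S) = 4 - S*(S + S) = 4 - S*2*S = 4 - 2*S²)
((b(-4) + 3)/(2 + 0))*(-63) = (((4 - 2*(-4)²) + 3)/(2 + 0))*(-63) = (((4 - 2*16) + 3)/2)*(-63) = (((4 - 32) + 3)*(½))*(-63) = ((-28 + 3)*(½))*(-63) = -25*½*(-63) = -25/2*(-63) = 1575/2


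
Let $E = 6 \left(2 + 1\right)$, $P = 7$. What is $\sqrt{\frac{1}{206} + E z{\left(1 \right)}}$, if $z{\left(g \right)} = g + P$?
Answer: $\frac{\sqrt{6110990}}{206} \approx 12.0$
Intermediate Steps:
$z{\left(g \right)} = 7 + g$ ($z{\left(g \right)} = g + 7 = 7 + g$)
$E = 18$ ($E = 6 \cdot 3 = 18$)
$\sqrt{\frac{1}{206} + E z{\left(1 \right)}} = \sqrt{\frac{1}{206} + 18 \left(7 + 1\right)} = \sqrt{\frac{1}{206} + 18 \cdot 8} = \sqrt{\frac{1}{206} + 144} = \sqrt{\frac{29665}{206}} = \frac{\sqrt{6110990}}{206}$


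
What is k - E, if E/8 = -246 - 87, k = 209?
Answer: 2873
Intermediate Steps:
E = -2664 (E = 8*(-246 - 87) = 8*(-333) = -2664)
k - E = 209 - 1*(-2664) = 209 + 2664 = 2873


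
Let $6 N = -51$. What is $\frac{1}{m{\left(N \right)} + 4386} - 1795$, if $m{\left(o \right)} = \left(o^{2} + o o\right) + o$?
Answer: $- \frac{8116989}{4522} \approx -1795.0$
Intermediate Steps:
$N = - \frac{17}{2}$ ($N = \frac{1}{6} \left(-51\right) = - \frac{17}{2} \approx -8.5$)
$m{\left(o \right)} = o + 2 o^{2}$ ($m{\left(o \right)} = \left(o^{2} + o^{2}\right) + o = 2 o^{2} + o = o + 2 o^{2}$)
$\frac{1}{m{\left(N \right)} + 4386} - 1795 = \frac{1}{- \frac{17 \left(1 + 2 \left(- \frac{17}{2}\right)\right)}{2} + 4386} - 1795 = \frac{1}{- \frac{17 \left(1 - 17\right)}{2} + 4386} - 1795 = \frac{1}{\left(- \frac{17}{2}\right) \left(-16\right) + 4386} - 1795 = \frac{1}{136 + 4386} - 1795 = \frac{1}{4522} - 1795 = - \frac{8116989}{4522}$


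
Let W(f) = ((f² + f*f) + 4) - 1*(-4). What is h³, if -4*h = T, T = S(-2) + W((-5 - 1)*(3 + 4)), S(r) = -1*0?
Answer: -690807104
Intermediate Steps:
S(r) = 0
W(f) = 8 + 2*f² (W(f) = ((f² + f²) + 4) + 4 = (2*f² + 4) + 4 = (4 + 2*f²) + 4 = 8 + 2*f²)
T = 3536 (T = 0 + (8 + 2*((-5 - 1)*(3 + 4))²) = 0 + (8 + 2*(-6*7)²) = 0 + (8 + 2*(-42)²) = 0 + (8 + 2*1764) = 0 + (8 + 3528) = 0 + 3536 = 3536)
h = -884 (h = -¼*3536 = -884)
h³ = (-884)³ = -690807104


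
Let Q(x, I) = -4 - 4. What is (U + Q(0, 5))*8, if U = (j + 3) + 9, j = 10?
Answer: 112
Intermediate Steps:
Q(x, I) = -8
U = 22 (U = (10 + 3) + 9 = 13 + 9 = 22)
(U + Q(0, 5))*8 = (22 - 8)*8 = 14*8 = 112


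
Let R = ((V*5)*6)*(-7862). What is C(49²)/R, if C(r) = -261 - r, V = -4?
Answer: -1331/471720 ≈ -0.0028216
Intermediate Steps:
R = 943440 (R = (-4*5*6)*(-7862) = -20*6*(-7862) = -120*(-7862) = 943440)
C(49²)/R = (-261 - 1*49²)/943440 = (-261 - 1*2401)*(1/943440) = (-261 - 2401)*(1/943440) = -2662*1/943440 = -1331/471720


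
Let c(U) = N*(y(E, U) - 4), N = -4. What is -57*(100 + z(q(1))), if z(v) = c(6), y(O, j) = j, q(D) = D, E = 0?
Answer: -5244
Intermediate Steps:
c(U) = 16 - 4*U (c(U) = -4*(U - 4) = -4*(-4 + U) = 16 - 4*U)
z(v) = -8 (z(v) = 16 - 4*6 = 16 - 24 = -8)
-57*(100 + z(q(1))) = -57*(100 - 8) = -57*92 = -5244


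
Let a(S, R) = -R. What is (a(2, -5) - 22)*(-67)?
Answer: 1139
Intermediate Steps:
(a(2, -5) - 22)*(-67) = (-1*(-5) - 22)*(-67) = (5 - 22)*(-67) = -17*(-67) = 1139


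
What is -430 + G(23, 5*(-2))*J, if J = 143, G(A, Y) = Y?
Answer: -1860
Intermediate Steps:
-430 + G(23, 5*(-2))*J = -430 + (5*(-2))*143 = -430 - 10*143 = -430 - 1430 = -1860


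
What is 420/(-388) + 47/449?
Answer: -42586/43553 ≈ -0.97780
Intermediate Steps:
420/(-388) + 47/449 = 420*(-1/388) + 47*(1/449) = -105/97 + 47/449 = -42586/43553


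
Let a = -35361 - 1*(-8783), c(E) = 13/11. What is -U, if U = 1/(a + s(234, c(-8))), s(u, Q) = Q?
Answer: 11/292345 ≈ 3.7627e-5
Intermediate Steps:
c(E) = 13/11 (c(E) = 13*(1/11) = 13/11)
a = -26578 (a = -35361 + 8783 = -26578)
U = -11/292345 (U = 1/(-26578 + 13/11) = 1/(-292345/11) = -11/292345 ≈ -3.7627e-5)
-U = -1*(-11/292345) = 11/292345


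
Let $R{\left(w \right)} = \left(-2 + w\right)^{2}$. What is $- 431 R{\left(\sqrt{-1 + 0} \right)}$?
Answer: $-1293 + 1724 i \approx -1293.0 + 1724.0 i$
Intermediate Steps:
$- 431 R{\left(\sqrt{-1 + 0} \right)} = - 431 \left(-2 + \sqrt{-1 + 0}\right)^{2} = - 431 \left(-2 + \sqrt{-1}\right)^{2} = - 431 \left(-2 + i\right)^{2}$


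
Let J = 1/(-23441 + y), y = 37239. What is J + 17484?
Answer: 241244233/13798 ≈ 17484.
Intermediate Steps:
J = 1/13798 (J = 1/(-23441 + 37239) = 1/13798 ≈ 7.2474e-5)
J + 17484 = 1/13798 + 17484 = 241244233/13798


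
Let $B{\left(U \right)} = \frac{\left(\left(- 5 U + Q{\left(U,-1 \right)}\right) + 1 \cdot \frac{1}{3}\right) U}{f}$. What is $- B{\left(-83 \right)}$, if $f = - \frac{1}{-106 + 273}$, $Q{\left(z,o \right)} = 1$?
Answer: $- \frac{17312389}{3} \approx -5.7708 \cdot 10^{6}$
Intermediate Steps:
$f = - \frac{1}{167} \approx -0.005988$
$B{\left(U \right)} = - 167 U \left(\frac{4}{3} - 5 U\right)$ ($B{\left(U \right)} = \frac{\left(\left(- 5 U + 1\right) + 1 \cdot \frac{1}{3}\right) U}{- \frac{1}{167}} = \left(\left(1 - 5 U\right) + 1 \cdot \frac{1}{3}\right) U \left(-167\right) = \left(\left(1 - 5 U\right) + \frac{1}{3}\right) U \left(-167\right) = \left(\frac{4}{3} - 5 U\right) U \left(-167\right) = U \left(\frac{4}{3} - 5 U\right) \left(-167\right) = - 167 U \left(\frac{4}{3} - 5 U\right)$)
$- B{\left(-83 \right)} = - \frac{167 \left(-83\right) \left(-4 + 15 \left(-83\right)\right)}{3} = - \frac{167 \left(-83\right) \left(-4 - 1245\right)}{3} = - \frac{167 \left(-83\right) \left(-1249\right)}{3} = \left(-1\right) \frac{17312389}{3} = - \frac{17312389}{3}$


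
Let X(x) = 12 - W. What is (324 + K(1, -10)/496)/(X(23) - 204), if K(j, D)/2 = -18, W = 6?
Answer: -4463/2728 ≈ -1.6360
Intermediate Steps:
K(j, D) = -36 (K(j, D) = 2*(-18) = -36)
X(x) = 6 (X(x) = 12 - 1*6 = 12 - 6 = 6)
(324 + K(1, -10)/496)/(X(23) - 204) = (324 - 36/496)/(6 - 204) = (324 - 36*1/496)/(-198) = (324 - 9/124)*(-1/198) = (40167/124)*(-1/198) = -4463/2728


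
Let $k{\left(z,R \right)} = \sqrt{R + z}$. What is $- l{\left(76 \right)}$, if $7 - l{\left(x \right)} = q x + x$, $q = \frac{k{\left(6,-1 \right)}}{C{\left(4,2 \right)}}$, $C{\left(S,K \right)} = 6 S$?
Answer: $69 + \frac{19 \sqrt{5}}{6} \approx 76.081$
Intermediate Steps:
$q = \frac{\sqrt{5}}{24}$ ($q = \frac{\sqrt{-1 + 6}}{6 \cdot 4} = \frac{\sqrt{5}}{24} \approx 0.093169$)
$l{\left(x \right)} = 7 - x - \frac{x \sqrt{5}}{24}$ ($l{\left(x \right)} = 7 - \left(\frac{\sqrt{5}}{24} x + x\right) = 7 - \left(\frac{x \sqrt{5}}{24} + x\right) = 7 - \left(x + \frac{x \sqrt{5}}{24}\right) = 7 - x - \frac{x \sqrt{5}}{24}$)
$- l{\left(76 \right)} = - (7 - 76 - \frac{19 \sqrt{5}}{6}) = - (-69 - \frac{19 \sqrt{5}}{6}) = 69 + \frac{19 \sqrt{5}}{6}$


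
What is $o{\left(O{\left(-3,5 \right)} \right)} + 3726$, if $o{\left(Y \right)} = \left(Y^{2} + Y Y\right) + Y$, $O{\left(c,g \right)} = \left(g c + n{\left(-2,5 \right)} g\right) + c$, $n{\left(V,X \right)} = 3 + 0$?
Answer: $3741$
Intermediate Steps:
$n{\left(V,X \right)} = 3$
$O{\left(c,g \right)} = c + 3 g + c g$ ($O{\left(c,g \right)} = \left(g c + 3 g\right) + c = \left(c g + 3 g\right) + c = \left(3 g + c g\right) + c = c + 3 g + c g$)
$o{\left(Y \right)} = Y + 2 Y^{2}$ ($o{\left(Y \right)} = \left(Y^{2} + Y^{2}\right) + Y = 2 Y^{2} + Y = Y + 2 Y^{2}$)
$o{\left(O{\left(-3,5 \right)} \right)} + 3726 = \left(-3 + 3 \cdot 5 - 15\right) \left(1 + 2 \left(-3 + 3 \cdot 5 - 15\right)\right) + 3726 = \left(-3 + 15 - 15\right) \left(1 + 2 \left(-3 + 15 - 15\right)\right) + 3726 = - 3 \left(1 + 2 \left(-3\right)\right) + 3726 = - 3 \left(1 - 6\right) + 3726 = \left(-3\right) \left(-5\right) + 3726 = 15 + 3726 = 3741$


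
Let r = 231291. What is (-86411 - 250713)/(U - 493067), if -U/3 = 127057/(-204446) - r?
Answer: -68923653304/41054364647 ≈ -1.6788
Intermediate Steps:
U = 141859940529/204446 (U = -3*(127057/(-204446) - 1*231291) = -3*(127057*(-1/204446) - 231291) = -3*(-127057/204446 - 231291) = -3*(-47286646843/204446) = 141859940529/204446 ≈ 6.9388e+5)
(-86411 - 250713)/(U - 493067) = (-86411 - 250713)/(141859940529/204446 - 493067) = -337124/41054364647/204446 = -337124*204446/41054364647 = -68923653304/41054364647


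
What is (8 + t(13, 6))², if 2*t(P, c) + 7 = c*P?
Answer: 7569/4 ≈ 1892.3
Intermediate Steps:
t(P, c) = -7/2 + P*c/2 (t(P, c) = -7/2 + (c*P)/2 = -7/2 + (P*c)/2 = -7/2 + P*c/2)
(8 + t(13, 6))² = (8 + (-7/2 + (½)*13*6))² = (8 + (-7/2 + 39))² = (8 + 71/2)² = (87/2)² = 7569/4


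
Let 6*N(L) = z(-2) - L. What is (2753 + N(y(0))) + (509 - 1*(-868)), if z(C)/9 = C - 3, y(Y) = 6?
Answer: 8243/2 ≈ 4121.5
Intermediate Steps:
z(C) = -27 + 9*C (z(C) = 9*(C - 3) = 9*(-3 + C) = -27 + 9*C)
N(L) = -15/2 - L/6 (N(L) = ((-27 + 9*(-2)) - L)/6 = ((-27 - 18) - L)/6 = (-45 - L)/6 = -15/2 - L/6)
(2753 + N(y(0))) + (509 - 1*(-868)) = (2753 + (-15/2 - ⅙*6)) + (509 - 1*(-868)) = (2753 + (-15/2 - 1)) + (509 + 868) = (2753 - 17/2) + 1377 = 5489/2 + 1377 = 8243/2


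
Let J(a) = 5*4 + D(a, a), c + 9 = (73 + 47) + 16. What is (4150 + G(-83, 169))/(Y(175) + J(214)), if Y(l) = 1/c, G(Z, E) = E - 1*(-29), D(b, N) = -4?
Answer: 552196/2033 ≈ 271.62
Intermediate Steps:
c = 127 (c = -9 + ((73 + 47) + 16) = -9 + (120 + 16) = -9 + 136 = 127)
G(Z, E) = 29 + E (G(Z, E) = E + 29 = 29 + E)
J(a) = 16 (J(a) = 5*4 - 4 = 20 - 4 = 16)
Y(l) = 1/127
(4150 + G(-83, 169))/(Y(175) + J(214)) = (4150 + (29 + 169))/(1/127 + 16) = (4150 + 198)/(2033/127) = 4348*(127/2033) = 552196/2033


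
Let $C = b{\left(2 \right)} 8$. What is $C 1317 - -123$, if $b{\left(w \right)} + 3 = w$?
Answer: $-10413$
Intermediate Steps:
$b{\left(w \right)} = -3 + w$
$C = -8$ ($C = \left(-3 + 2\right) 8 = \left(-1\right) 8 = -8$)
$C 1317 - -123 = \left(-8\right) 1317 - -123 = -10536 + \left(-279 + 402\right) = -10536 + 123 = -10413$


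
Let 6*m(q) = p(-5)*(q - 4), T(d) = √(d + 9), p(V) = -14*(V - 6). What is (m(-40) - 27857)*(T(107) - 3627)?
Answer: 105133431 - 173918*√29/3 ≈ 1.0482e+8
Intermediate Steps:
p(V) = 84 - 14*V (p(V) = -14*(-6 + V) = 84 - 14*V)
T(d) = √(9 + d)
m(q) = -308/3 + 77*q/3 (m(q) = ((84 - 14*(-5))*(q - 4))/6 = ((84 + 70)*(-4 + q))/6 = (154*(-4 + q))/6 = (-616 + 154*q)/6 = -308/3 + 77*q/3)
(m(-40) - 27857)*(T(107) - 3627) = ((-308/3 + (77/3)*(-40)) - 27857)*(√(9 + 107) - 3627) = ((-308/3 - 3080/3) - 27857)*(√116 - 3627) = (-3388/3 - 27857)*(2*√29 - 3627) = -86959*(-3627 + 2*√29)/3 = 105133431 - 173918*√29/3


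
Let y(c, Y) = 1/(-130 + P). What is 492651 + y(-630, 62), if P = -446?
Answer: 283766975/576 ≈ 4.9265e+5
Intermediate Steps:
y(c, Y) = -1/576 (y(c, Y) = 1/(-130 - 446) = 1/(-576) = -1/576)
492651 + y(-630, 62) = 492651 - 1/576 = 283766975/576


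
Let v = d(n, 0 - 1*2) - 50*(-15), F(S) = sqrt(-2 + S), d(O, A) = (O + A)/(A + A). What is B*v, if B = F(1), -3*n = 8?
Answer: 4507*I/6 ≈ 751.17*I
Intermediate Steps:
n = -8/3 (n = -1/3*8 = -8/3 ≈ -2.6667)
d(O, A) = (A + O)/(2*A) (d(O, A) = (A + O)/((2*A)) = (A + O)*(1/(2*A)) = (A + O)/(2*A))
B = I (B = sqrt(-2 + 1) = sqrt(-1) = I ≈ 1.0*I)
v = 4507/6 (v = ((0 - 1*2) - 8/3)/(2*(0 - 1*2)) - 50*(-15) = ((0 - 2) - 8/3)/(2*(0 - 2)) + 750 = (1/2)*(-2 - 8/3)/(-2) + 750 = (1/2)*(-1/2)*(-14/3) + 750 = 7/6 + 750 = 4507/6 ≈ 751.17)
B*v = I*(4507/6) = 4507*I/6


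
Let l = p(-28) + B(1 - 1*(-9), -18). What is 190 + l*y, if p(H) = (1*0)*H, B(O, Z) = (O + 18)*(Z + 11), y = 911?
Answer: -178366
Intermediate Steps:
B(O, Z) = (11 + Z)*(18 + O) (B(O, Z) = (18 + O)*(11 + Z) = (11 + Z)*(18 + O))
p(H) = 0 (p(H) = 0*H = 0)
l = -196 (l = 0 + (198 + 11*(1 - 1*(-9)) + 18*(-18) + (1 - 1*(-9))*(-18)) = 0 + (198 + 11*(1 + 9) - 324 + (1 + 9)*(-18)) = 0 + (198 + 11*10 - 324 + 10*(-18)) = 0 + (198 + 110 - 324 - 180) = 0 - 196 = -196)
190 + l*y = 190 - 196*911 = 190 - 178556 = -178366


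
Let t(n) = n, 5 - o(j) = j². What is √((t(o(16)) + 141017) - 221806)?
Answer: 4*I*√5065 ≈ 284.68*I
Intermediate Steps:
o(j) = 5 - j²
√((t(o(16)) + 141017) - 221806) = √(((5 - 1*16²) + 141017) - 221806) = √(((5 - 1*256) + 141017) - 221806) = √(((5 - 256) + 141017) - 221806) = √((-251 + 141017) - 221806) = √(140766 - 221806) = √(-81040) = 4*I*√5065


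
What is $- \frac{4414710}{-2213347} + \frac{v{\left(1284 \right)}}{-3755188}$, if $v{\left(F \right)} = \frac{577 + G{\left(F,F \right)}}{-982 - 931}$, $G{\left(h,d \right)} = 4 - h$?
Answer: $\frac{31713838731630299}{15899964722273468} \approx 1.9946$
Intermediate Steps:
$v{\left(F \right)} = - \frac{581}{1913} + \frac{F}{1913}$ ($v{\left(F \right)} = \frac{577 - \left(-4 + F\right)}{-982 - 931} = \frac{581 - F}{-1913} = \left(581 - F\right) \left(- \frac{1}{1913}\right) = - \frac{581}{1913} + \frac{F}{1913}$)
$- \frac{4414710}{-2213347} + \frac{v{\left(1284 \right)}}{-3755188} = - \frac{4414710}{-2213347} + \frac{- \frac{581}{1913} + \frac{1}{1913} \cdot 1284}{-3755188} = \left(-4414710\right) \left(- \frac{1}{2213347}\right) + \left(- \frac{581}{1913} + \frac{1284}{1913}\right) \left(- \frac{1}{3755188}\right) = \frac{4414710}{2213347} + \frac{703}{1913} \left(- \frac{1}{3755188}\right) = \frac{4414710}{2213347} - \frac{703}{7183674644} = \frac{31713838731630299}{15899964722273468}$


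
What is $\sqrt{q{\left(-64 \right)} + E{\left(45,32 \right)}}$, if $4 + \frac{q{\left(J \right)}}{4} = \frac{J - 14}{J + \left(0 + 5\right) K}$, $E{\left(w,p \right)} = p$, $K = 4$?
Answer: $\frac{\sqrt{2794}}{11} \approx 4.8053$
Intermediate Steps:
$q{\left(J \right)} = -16 + \frac{4 \left(-14 + J\right)}{20 + J}$ ($q{\left(J \right)} = -16 + 4 \frac{J - 14}{J + \left(0 + 5\right) 4} = -16 + 4 \frac{-14 + J}{J + 5 \cdot 4} = -16 + 4 \frac{-14 + J}{J + 20} = -16 + 4 \frac{-14 + J}{20 + J} = -16 + \frac{4 \left(-14 + J\right)}{20 + J}$)
$\sqrt{q{\left(-64 \right)} + E{\left(45,32 \right)}} = \sqrt{\frac{4 \left(-94 - -192\right)}{20 - 64} + 32} = \sqrt{\frac{4 \left(-94 + 192\right)}{-44} + 32} = \sqrt{4 \left(- \frac{1}{44}\right) 98 + 32} = \sqrt{- \frac{98}{11} + 32} = \sqrt{\frac{254}{11}} = \frac{\sqrt{2794}}{11}$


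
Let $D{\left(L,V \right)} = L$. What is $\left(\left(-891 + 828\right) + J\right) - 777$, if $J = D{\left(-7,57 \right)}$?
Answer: $-847$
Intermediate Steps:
$J = -7$
$\left(\left(-891 + 828\right) + J\right) - 777 = \left(\left(-891 + 828\right) - 7\right) - 777 = \left(-63 - 7\right) - 777 = -70 - 777 = -847$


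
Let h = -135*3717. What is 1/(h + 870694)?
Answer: 1/368899 ≈ 2.7108e-6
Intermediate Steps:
h = -501795
1/(h + 870694) = 1/(-501795 + 870694) = 1/368899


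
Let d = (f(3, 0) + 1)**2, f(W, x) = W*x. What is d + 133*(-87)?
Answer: -11570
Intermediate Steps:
d = 1 (d = (3*0 + 1)**2 = (0 + 1)**2 = 1**2 = 1)
d + 133*(-87) = 1 + 133*(-87) = 1 - 11571 = -11570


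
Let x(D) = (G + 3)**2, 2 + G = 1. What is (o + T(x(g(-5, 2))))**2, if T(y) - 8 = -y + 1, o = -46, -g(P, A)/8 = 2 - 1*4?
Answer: 1681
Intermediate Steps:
g(P, A) = 16 (g(P, A) = -8*(2 - 1*4) = -8*(2 - 4) = -8*(-2) = 16)
G = -1 (G = -2 + 1 = -1)
x(D) = 4 (x(D) = (-1 + 3)**2 = 2**2 = 4)
T(y) = 9 - y (T(y) = 8 + (-y + 1) = 8 + (1 - y) = 9 - y)
(o + T(x(g(-5, 2))))**2 = (-46 + (9 - 1*4))**2 = (-46 + (9 - 4))**2 = (-46 + 5)**2 = (-41)**2 = 1681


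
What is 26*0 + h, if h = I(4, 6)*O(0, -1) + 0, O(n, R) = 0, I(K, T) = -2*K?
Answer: 0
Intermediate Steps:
h = 0 (h = -2*4*0 + 0 = -8*0 + 0 = 0 + 0 = 0)
26*0 + h = 26*0 + 0 = 0 + 0 = 0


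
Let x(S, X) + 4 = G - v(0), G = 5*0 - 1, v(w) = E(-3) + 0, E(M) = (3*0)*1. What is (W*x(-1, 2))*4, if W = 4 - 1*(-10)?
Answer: -280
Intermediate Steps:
E(M) = 0 (E(M) = 0*1 = 0)
v(w) = 0 (v(w) = 0 + 0 = 0)
G = -1 (G = 0 - 1 = -1)
x(S, X) = -5 (x(S, X) = -4 + (-1 - 1*0) = -4 + (-1 + 0) = -4 - 1 = -5)
W = 14 (W = 4 + 10 = 14)
(W*x(-1, 2))*4 = (14*(-5))*4 = -70*4 = -280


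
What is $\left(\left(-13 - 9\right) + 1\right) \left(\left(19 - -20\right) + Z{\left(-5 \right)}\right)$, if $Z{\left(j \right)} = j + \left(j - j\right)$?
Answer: $-714$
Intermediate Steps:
$Z{\left(j \right)} = j$ ($Z{\left(j \right)} = j + 0 = j$)
$\left(\left(-13 - 9\right) + 1\right) \left(\left(19 - -20\right) + Z{\left(-5 \right)}\right) = \left(\left(-13 - 9\right) + 1\right) \left(\left(19 - -20\right) - 5\right) = \left(-22 + 1\right) \left(\left(19 + 20\right) - 5\right) = - 21 \left(39 - 5\right) = \left(-21\right) 34 = -714$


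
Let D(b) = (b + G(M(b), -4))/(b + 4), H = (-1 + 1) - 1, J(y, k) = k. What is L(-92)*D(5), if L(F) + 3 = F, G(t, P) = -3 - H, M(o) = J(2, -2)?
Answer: -95/3 ≈ -31.667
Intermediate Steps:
M(o) = -2
H = -1 (H = 0 - 1 = -1)
G(t, P) = -2 (G(t, P) = -3 - 1*(-1) = -3 + 1 = -2)
D(b) = (-2 + b)/(4 + b) (D(b) = (b - 2)/(b + 4) = (-2 + b)/(4 + b))
L(F) = -3 + F
L(-92)*D(5) = (-3 - 92)*((-2 + 5)/(4 + 5)) = -95*3/9 = -95*⅓ = -95/3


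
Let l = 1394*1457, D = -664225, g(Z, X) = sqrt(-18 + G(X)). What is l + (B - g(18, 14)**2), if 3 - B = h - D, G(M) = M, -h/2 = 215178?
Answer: 1797196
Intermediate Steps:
h = -430356 (h = -2*215178 = -430356)
g(Z, X) = sqrt(-18 + X)
B = -233866 (B = 3 - (-430356 - 1*(-664225)) = 3 - (-430356 + 664225) = 3 - 1*233869 = 3 - 233869 = -233866)
l = 2031058
l + (B - g(18, 14)**2) = 2031058 + (-233866 - (sqrt(-18 + 14))**2) = 2031058 + (-233866 - (sqrt(-4))**2) = 2031058 + (-233866 - (2*I)**2) = 2031058 + (-233866 - 1*(-4)) = 2031058 + (-233866 + 4) = 2031058 - 233862 = 1797196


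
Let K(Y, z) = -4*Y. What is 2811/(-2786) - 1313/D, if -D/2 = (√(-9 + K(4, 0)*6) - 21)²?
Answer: (-16866*√105 + 126359*I)/(16716*(√105 + 8*I)) ≈ -0.26905 + 0.94775*I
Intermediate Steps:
D = -2*(-21 + I*√105)² (D = -2*(√(-9 - 4*4*6) - 21)² = -2*(√(-9 - 16*6) - 21)² = -2*(√(-9 - 96) - 21)² = -2*(√(-105) - 21)² = -2*(I*√105 - 21)² = -2*(-21 + I*√105)² ≈ -672.0 + 860.74*I)
2811/(-2786) - 1313/D = 2811/(-2786) - 1313/(-672 + 84*I*√105) = 2811*(-1/2786) - 1313/(-672 + 84*I*√105) = -2811/2786 - 1313/(-672 + 84*I*√105)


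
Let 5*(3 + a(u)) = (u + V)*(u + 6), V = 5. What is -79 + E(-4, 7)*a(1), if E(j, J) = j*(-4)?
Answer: 37/5 ≈ 7.4000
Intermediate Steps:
E(j, J) = -4*j
a(u) = -3 + (5 + u)*(6 + u)/5 (a(u) = -3 + ((u + 5)*(u + 6))/5 = -3 + ((5 + u)*(6 + u))/5 = -3 + (5 + u)*(6 + u)/5)
-79 + E(-4, 7)*a(1) = -79 + (-4*(-4))*(3 + (1/5)*1**2 + (11/5)*1) = -79 + 16*(3 + (1/5)*1 + 11/5) = -79 + 16*(3 + 1/5 + 11/5) = -79 + 16*(27/5) = -79 + 432/5 = 37/5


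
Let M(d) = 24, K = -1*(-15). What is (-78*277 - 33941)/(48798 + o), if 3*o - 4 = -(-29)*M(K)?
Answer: -166641/147094 ≈ -1.1329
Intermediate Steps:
K = 15
o = 700/3 (o = 4/3 + (-(-29)*24)/3 = 4/3 + (-1*(-696))/3 = 4/3 + (⅓)*696 = 4/3 + 232 = 700/3 ≈ 233.33)
(-78*277 - 33941)/(48798 + o) = (-78*277 - 33941)/(48798 + 700/3) = (-21606 - 33941)/(147094/3) = -55547*3/147094 = -166641/147094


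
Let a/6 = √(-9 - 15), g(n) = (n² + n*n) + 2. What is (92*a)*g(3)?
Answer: 22080*I*√6 ≈ 54085.0*I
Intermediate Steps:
g(n) = 2 + 2*n² (g(n) = (n² + n²) + 2 = 2*n² + 2 = 2 + 2*n²)
a = 12*I*√6 (a = 6*√(-9 - 15) = 6*√(-24) = 6*(2*I*√6) = 12*I*√6 ≈ 29.394*I)
(92*a)*g(3) = (92*(12*I*√6))*(2 + 2*3²) = (1104*I*√6)*(2 + 2*9) = (1104*I*√6)*(2 + 18) = (1104*I*√6)*20 = 22080*I*√6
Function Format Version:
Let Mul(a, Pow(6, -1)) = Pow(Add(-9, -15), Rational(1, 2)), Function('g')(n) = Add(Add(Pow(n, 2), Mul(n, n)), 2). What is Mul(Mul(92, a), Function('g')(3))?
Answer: Mul(22080, I, Pow(6, Rational(1, 2))) ≈ Mul(54085., I)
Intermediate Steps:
Function('g')(n) = Add(2, Mul(2, Pow(n, 2))) (Function('g')(n) = Add(Add(Pow(n, 2), Pow(n, 2)), 2) = Add(Mul(2, Pow(n, 2)), 2) = Add(2, Mul(2, Pow(n, 2))))
a = Mul(12, I, Pow(6, Rational(1, 2))) (a = Mul(6, Pow(Add(-9, -15), Rational(1, 2))) = Mul(6, Pow(-24, Rational(1, 2))) = Mul(6, Mul(2, I, Pow(6, Rational(1, 2)))) = Mul(12, I, Pow(6, Rational(1, 2))) ≈ Mul(29.394, I))
Mul(Mul(92, a), Function('g')(3)) = Mul(Mul(92, Mul(12, I, Pow(6, Rational(1, 2)))), Add(2, Mul(2, Pow(3, 2)))) = Mul(Mul(1104, I, Pow(6, Rational(1, 2))), Add(2, Mul(2, 9))) = Mul(Mul(1104, I, Pow(6, Rational(1, 2))), Add(2, 18)) = Mul(Mul(1104, I, Pow(6, Rational(1, 2))), 20) = Mul(22080, I, Pow(6, Rational(1, 2)))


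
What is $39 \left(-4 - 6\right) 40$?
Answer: $-15600$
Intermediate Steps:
$39 \left(-4 - 6\right) 40 = 39 \left(-10\right) 40 = \left(-390\right) 40 = -15600$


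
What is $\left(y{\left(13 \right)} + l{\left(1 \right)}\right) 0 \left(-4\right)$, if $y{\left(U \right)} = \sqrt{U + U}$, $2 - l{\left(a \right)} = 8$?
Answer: $0$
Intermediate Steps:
$l{\left(a \right)} = -6$ ($l{\left(a \right)} = 2 - 8 = -6$)
$y{\left(U \right)} = \sqrt{2} \sqrt{U}$ ($y{\left(U \right)} = \sqrt{2 U} = \sqrt{2} \sqrt{U}$)
$\left(y{\left(13 \right)} + l{\left(1 \right)}\right) 0 \left(-4\right) = \left(\sqrt{2} \sqrt{13} - 6\right) 0 \left(-4\right) = \left(\sqrt{26} - 6\right) 0 = \left(-6 + \sqrt{26}\right) 0 = 0$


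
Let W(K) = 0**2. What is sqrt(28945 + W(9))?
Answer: sqrt(28945) ≈ 170.13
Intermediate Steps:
W(K) = 0
sqrt(28945 + W(9)) = sqrt(28945 + 0) = sqrt(28945)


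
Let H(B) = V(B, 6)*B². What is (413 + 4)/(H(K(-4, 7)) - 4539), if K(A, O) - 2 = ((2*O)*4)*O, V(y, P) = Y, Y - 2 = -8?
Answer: -139/311985 ≈ -0.00044553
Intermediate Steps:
Y = -6 (Y = 2 - 8 = -6)
V(y, P) = -6
K(A, O) = 2 + 8*O² (K(A, O) = 2 + ((2*O)*4)*O = 2 + (8*O)*O = 2 + 8*O²)
H(B) = -6*B²
(413 + 4)/(H(K(-4, 7)) - 4539) = (413 + 4)/(-6*(2 + 8*7²)² - 4539) = 417/(-6*(2 + 8*49)² - 4539) = 417/(-6*(2 + 392)² - 4539) = 417/(-6*394² - 4539) = 417/(-6*155236 - 4539) = 417/(-931416 - 4539) = 417/(-935955) = 417*(-1/935955) = -139/311985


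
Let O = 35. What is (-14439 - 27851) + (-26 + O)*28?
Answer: -42038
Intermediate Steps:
(-14439 - 27851) + (-26 + O)*28 = (-14439 - 27851) + (-26 + 35)*28 = -42290 + 9*28 = -42290 + 252 = -42038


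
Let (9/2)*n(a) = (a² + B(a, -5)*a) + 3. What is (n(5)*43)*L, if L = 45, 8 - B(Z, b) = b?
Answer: 39990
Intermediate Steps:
B(Z, b) = 8 - b
n(a) = ⅔ + 2*a²/9 + 26*a/9 (n(a) = 2*((a² + (8 - 1*(-5))*a) + 3)/9 = 2*((a² + (8 + 5)*a) + 3)/9 = 2*((a² + 13*a) + 3)/9 = 2*(3 + a² + 13*a)/9 = ⅔ + 2*a²/9 + 26*a/9)
(n(5)*43)*L = ((⅔ + (2/9)*5² + (26/9)*5)*43)*45 = ((⅔ + (2/9)*25 + 130/9)*43)*45 = ((⅔ + 50/9 + 130/9)*43)*45 = ((62/3)*43)*45 = (2666/3)*45 = 39990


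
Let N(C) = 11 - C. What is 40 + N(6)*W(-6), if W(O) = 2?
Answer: 50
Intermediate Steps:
40 + N(6)*W(-6) = 40 + (11 - 1*6)*2 = 40 + (11 - 6)*2 = 40 + 5*2 = 40 + 10 = 50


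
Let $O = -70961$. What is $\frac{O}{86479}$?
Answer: $- \frac{70961}{86479} \approx -0.82056$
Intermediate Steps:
$\frac{O}{86479} = - \frac{70961}{86479}$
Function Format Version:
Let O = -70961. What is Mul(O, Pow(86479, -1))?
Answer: Rational(-70961, 86479) ≈ -0.82056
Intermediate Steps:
Mul(O, Pow(86479, -1)) = Mul(-70961, Pow(86479, -1)) = Mul(-70961, Rational(1, 86479)) = Rational(-70961, 86479)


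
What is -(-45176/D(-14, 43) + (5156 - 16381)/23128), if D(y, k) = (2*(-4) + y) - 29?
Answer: -1044258053/1179528 ≈ -885.32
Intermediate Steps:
D(y, k) = -37 + y (D(y, k) = (-8 + y) - 29 = -37 + y)
-(-45176/D(-14, 43) + (5156 - 16381)/23128) = -(-45176/(-37 - 14) + (5156 - 16381)/23128) = -(-45176/(-51) - 11225*1/23128) = -(-45176*(-1/51) - 11225/23128) = -(45176/51 - 11225/23128) = -1*1044258053/1179528 = -1044258053/1179528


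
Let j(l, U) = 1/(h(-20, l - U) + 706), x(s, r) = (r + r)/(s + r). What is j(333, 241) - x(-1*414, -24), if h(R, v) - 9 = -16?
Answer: -5519/51027 ≈ -0.10816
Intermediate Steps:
h(R, v) = -7 (h(R, v) = 9 - 16 = -7)
x(s, r) = 2*r/(r + s) (x(s, r) = (2*r)/(r + s) = 2*r/(r + s))
j(l, U) = 1/699 (j(l, U) = 1/(-7 + 706) = 1/699)
j(333, 241) - x(-1*414, -24) = 1/699 - 2*(-24)/(-24 - 1*414) = 1/699 - 2*(-24)/(-24 - 414) = 1/699 - 2*(-24)/(-438) = 1/699 - 2*(-24)*(-1)/438 = 1/699 - 1*8/73 = 1/699 - 8/73 = -5519/51027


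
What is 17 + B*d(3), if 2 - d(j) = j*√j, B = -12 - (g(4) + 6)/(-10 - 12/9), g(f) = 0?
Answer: -101/17 + 585*√3/17 ≈ 53.662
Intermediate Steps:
B = -195/17 (B = -12 - (0 + 6)/(-10 - 12/9) = -12 - 6/(-10 - 12*⅑) = -12 - 6/(-10 - 4/3) = -12 - 6/(-34/3) = -12 - 6*(-3)/34 = -12 - 1*(-9/17) = -12 + 9/17 = -195/17 ≈ -11.471)
d(j) = 2 - j^(3/2) (d(j) = 2 - j*√j = 2 - j^(3/2))
17 + B*d(3) = 17 - 195*(2 - 3^(3/2))/17 = 17 - 195*(2 - 3*√3)/17 = 17 + (-390/17 + 585*√3/17) = -101/17 + 585*√3/17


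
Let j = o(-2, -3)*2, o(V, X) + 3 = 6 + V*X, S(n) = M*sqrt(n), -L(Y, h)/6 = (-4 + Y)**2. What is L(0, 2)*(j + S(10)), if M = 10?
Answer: -1728 - 960*sqrt(10) ≈ -4763.8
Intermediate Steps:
L(Y, h) = -6*(-4 + Y)**2
S(n) = 10*sqrt(n)
o(V, X) = 3 + V*X (o(V, X) = -3 + (6 + V*X) = 3 + V*X)
j = 18 (j = (3 - 2*(-3))*2 = (3 + 6)*2 = 9*2 = 18)
L(0, 2)*(j + S(10)) = (-6*(-4 + 0)**2)*(18 + 10*sqrt(10)) = (-6*(-4)**2)*(18 + 10*sqrt(10)) = (-6*16)*(18 + 10*sqrt(10)) = -96*(18 + 10*sqrt(10)) = -1728 - 960*sqrt(10)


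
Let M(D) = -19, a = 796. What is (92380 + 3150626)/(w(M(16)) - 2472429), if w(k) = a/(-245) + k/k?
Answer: -397268235/302872828 ≈ -1.3117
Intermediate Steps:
w(k) = -551/245 (w(k) = 796/(-245) + k/k = 796*(-1/245) + 1 = -796/245 + 1 = -551/245)
(92380 + 3150626)/(w(M(16)) - 2472429) = (92380 + 3150626)/(-551/245 - 2472429) = 3243006/(-605745656/245) = 3243006*(-245/605745656) = -397268235/302872828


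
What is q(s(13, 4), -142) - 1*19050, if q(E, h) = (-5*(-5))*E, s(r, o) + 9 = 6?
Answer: -19125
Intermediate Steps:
s(r, o) = -3 (s(r, o) = -9 + 6 = -3)
q(E, h) = 25*E
q(s(13, 4), -142) - 1*19050 = 25*(-3) - 1*19050 = -75 - 19050 = -19125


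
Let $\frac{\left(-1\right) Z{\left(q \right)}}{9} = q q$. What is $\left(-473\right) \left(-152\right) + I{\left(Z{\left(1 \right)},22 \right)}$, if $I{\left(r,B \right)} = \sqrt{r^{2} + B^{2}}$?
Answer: $71896 + \sqrt{565} \approx 71920.0$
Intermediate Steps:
$Z{\left(q \right)} = - 9 q^{2}$ ($Z{\left(q \right)} = - 9 q q = - 9 q^{2}$)
$I{\left(r,B \right)} = \sqrt{B^{2} + r^{2}}$
$\left(-473\right) \left(-152\right) + I{\left(Z{\left(1 \right)},22 \right)} = \left(-473\right) \left(-152\right) + \sqrt{22^{2} + \left(- 9 \cdot 1^{2}\right)^{2}} = 71896 + \sqrt{484 + \left(\left(-9\right) 1\right)^{2}} = 71896 + \sqrt{484 + \left(-9\right)^{2}} = 71896 + \sqrt{484 + 81} = 71896 + \sqrt{565}$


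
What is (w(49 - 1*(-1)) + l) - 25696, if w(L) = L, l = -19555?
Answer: -45201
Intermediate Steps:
(w(49 - 1*(-1)) + l) - 25696 = ((49 - 1*(-1)) - 19555) - 25696 = ((49 + 1) - 19555) - 25696 = (50 - 19555) - 25696 = -19505 - 25696 = -45201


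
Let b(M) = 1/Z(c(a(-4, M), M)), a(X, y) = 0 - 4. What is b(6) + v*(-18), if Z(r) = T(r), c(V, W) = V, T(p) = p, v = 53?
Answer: -3817/4 ≈ -954.25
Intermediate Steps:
a(X, y) = -4
Z(r) = r
b(M) = -¼ (b(M) = 1/(-4) = -¼)
b(6) + v*(-18) = -¼ + 53*(-18) = -¼ - 954 = -3817/4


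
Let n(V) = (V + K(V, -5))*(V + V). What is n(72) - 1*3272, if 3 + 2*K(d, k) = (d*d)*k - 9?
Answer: -1860008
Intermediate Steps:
K(d, k) = -6 + k*d²/2 (K(d, k) = -3/2 + ((d*d)*k - 9)/2 = -3/2 + (d²*k - 9)/2 = -3/2 + (k*d² - 9)/2 = -3/2 + (-9 + k*d²)/2 = -3/2 + (-9/2 + k*d²/2) = -6 + k*d²/2)
n(V) = 2*V*(-6 + V - 5*V²/2) (n(V) = (V + (-6 + (½)*(-5)*V²))*(V + V) = (V + (-6 - 5*V²/2))*(2*V) = (-6 + V - 5*V²/2)*(2*V) = 2*V*(-6 + V - 5*V²/2))
n(72) - 1*3272 = 72*(-12 - 5*72² + 2*72) - 1*3272 = 72*(-12 - 5*5184 + 144) - 3272 = 72*(-12 - 25920 + 144) - 3272 = 72*(-25788) - 3272 = -1856736 - 3272 = -1860008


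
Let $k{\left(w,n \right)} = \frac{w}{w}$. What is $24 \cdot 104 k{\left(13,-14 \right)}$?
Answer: $2496$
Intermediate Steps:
$k{\left(w,n \right)} = 1$
$24 \cdot 104 k{\left(13,-14 \right)} = 24 \cdot 104 \cdot 1 = 2496 \cdot 1 = 2496$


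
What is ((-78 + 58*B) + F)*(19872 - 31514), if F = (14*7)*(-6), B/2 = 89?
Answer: -112438436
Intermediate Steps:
B = 178 (B = 2*89 = 178)
F = -588 (F = 98*(-6) = -588)
((-78 + 58*B) + F)*(19872 - 31514) = ((-78 + 58*178) - 588)*(19872 - 31514) = ((-78 + 10324) - 588)*(-11642) = (10246 - 588)*(-11642) = 9658*(-11642) = -112438436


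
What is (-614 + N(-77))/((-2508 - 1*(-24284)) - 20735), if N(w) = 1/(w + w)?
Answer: -31519/53438 ≈ -0.58982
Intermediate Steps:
N(w) = 1/(2*w)
(-614 + N(-77))/((-2508 - 1*(-24284)) - 20735) = (-614 + (1/2)/(-77))/((-2508 - 1*(-24284)) - 20735) = (-614 + (1/2)*(-1/77))/((-2508 + 24284) - 20735) = (-614 - 1/154)/(21776 - 20735) = -94557/154/1041 = -94557/154*1/1041 = -31519/53438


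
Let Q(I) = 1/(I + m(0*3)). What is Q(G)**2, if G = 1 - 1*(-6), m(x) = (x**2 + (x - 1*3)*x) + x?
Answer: 1/49 ≈ 0.020408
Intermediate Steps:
m(x) = x + x**2 + x*(-3 + x) (m(x) = (x**2 + (x - 3)*x) + x = (x**2 + (-3 + x)*x) + x = (x**2 + x*(-3 + x)) + x = x + x**2 + x*(-3 + x))
G = 7 (G = 1 + 6 = 7)
Q(I) = 1/I (Q(I) = 1/(I + 2*(0*3)*(-1 + 0*3)) = 1/(I + 2*0*(-1 + 0)) = 1/(I + 2*0*(-1)) = 1/(I + 0) = 1/I)
Q(G)**2 = (1/7)**2 = 1/49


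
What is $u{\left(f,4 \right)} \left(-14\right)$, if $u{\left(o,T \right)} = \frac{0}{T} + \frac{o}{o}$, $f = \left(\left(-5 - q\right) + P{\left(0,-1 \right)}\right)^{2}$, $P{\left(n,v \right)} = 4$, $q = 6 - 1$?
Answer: $-14$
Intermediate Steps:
$q = 5$
$f = 36$ ($f = \left(\left(-5 - 5\right) + 4\right)^{2} = \left(-10 + 4\right)^{2} = \left(-6\right)^{2} = 36$)
$u{\left(o,T \right)} = 1$ ($u{\left(o,T \right)} = 0 + 1 = 1$)
$u{\left(f,4 \right)} \left(-14\right) = 1 \left(-14\right) = -14$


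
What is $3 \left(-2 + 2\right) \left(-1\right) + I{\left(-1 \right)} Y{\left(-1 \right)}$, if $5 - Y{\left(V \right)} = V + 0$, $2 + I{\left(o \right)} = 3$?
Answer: $6$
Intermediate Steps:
$I{\left(o \right)} = 1$ ($I{\left(o \right)} = -2 + 3 = 1$)
$Y{\left(V \right)} = 5 - V$ ($Y{\left(V \right)} = 5 - \left(V + 0\right) = 5 - V$)
$3 \left(-2 + 2\right) \left(-1\right) + I{\left(-1 \right)} Y{\left(-1 \right)} = 3 \left(-2 + 2\right) \left(-1\right) + 1 \left(5 - -1\right) = 3 \cdot 0 \left(-1\right) + 1 \left(5 + 1\right) = 0 \left(-1\right) + 1 \cdot 6 = 0 + 6 = 6$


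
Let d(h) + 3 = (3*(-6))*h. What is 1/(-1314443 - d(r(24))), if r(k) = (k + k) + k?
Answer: -1/1313144 ≈ -7.6153e-7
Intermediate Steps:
r(k) = 3*k (r(k) = 2*k + k = 3*k)
d(h) = -3 - 18*h (d(h) = -3 + (3*(-6))*h = -3 - 18*h)
1/(-1314443 - d(r(24))) = 1/(-1314443 - (-3 - 54*24)) = 1/(-1314443 - (-3 - 18*72)) = 1/(-1314443 - (-3 - 1296)) = 1/(-1314443 - 1*(-1299)) = 1/(-1314443 + 1299) = 1/(-1313144) = -1/1313144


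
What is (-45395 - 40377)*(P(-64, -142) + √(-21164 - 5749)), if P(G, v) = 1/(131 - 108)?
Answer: -85772/23 - 85772*I*√26913 ≈ -3729.2 - 1.4071e+7*I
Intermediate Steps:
P(G, v) = 1/23
(-45395 - 40377)*(P(-64, -142) + √(-21164 - 5749)) = (-45395 - 40377)*(1/23 + √(-21164 - 5749)) = -85772*(1/23 + √(-26913)) = -85772*(1/23 + I*√26913) = -85772/23 - 85772*I*√26913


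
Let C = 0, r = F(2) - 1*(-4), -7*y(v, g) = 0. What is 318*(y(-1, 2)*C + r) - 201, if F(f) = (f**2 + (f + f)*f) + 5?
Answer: 6477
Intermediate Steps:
y(v, g) = 0 (y(v, g) = -1/7*0 = 0)
F(f) = 5 + 3*f**2 (F(f) = (f**2 + (2*f)*f) + 5 = (f**2 + 2*f**2) + 5 = 3*f**2 + 5 = 5 + 3*f**2)
r = 21 (r = (5 + 3*2**2) - 1*(-4) = (5 + 3*4) + 4 = (5 + 12) + 4 = 17 + 4 = 21)
318*(y(-1, 2)*C + r) - 201 = 318*(0*0 + 21) - 201 = 318*(0 + 21) - 201 = 318*21 - 201 = 6678 - 201 = 6477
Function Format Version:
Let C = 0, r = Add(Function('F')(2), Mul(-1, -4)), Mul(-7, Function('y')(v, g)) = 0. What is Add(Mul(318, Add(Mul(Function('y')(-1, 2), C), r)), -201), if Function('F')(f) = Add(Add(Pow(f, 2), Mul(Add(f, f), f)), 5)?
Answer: 6477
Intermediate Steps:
Function('y')(v, g) = 0 (Function('y')(v, g) = Mul(Rational(-1, 7), 0) = 0)
Function('F')(f) = Add(5, Mul(3, Pow(f, 2))) (Function('F')(f) = Add(Add(Pow(f, 2), Mul(Mul(2, f), f)), 5) = Add(Add(Pow(f, 2), Mul(2, Pow(f, 2))), 5) = Add(Mul(3, Pow(f, 2)), 5) = Add(5, Mul(3, Pow(f, 2))))
r = 21 (r = Add(Add(5, Mul(3, Pow(2, 2))), Mul(-1, -4)) = Add(Add(5, Mul(3, 4)), 4) = Add(Add(5, 12), 4) = Add(17, 4) = 21)
Add(Mul(318, Add(Mul(Function('y')(-1, 2), C), r)), -201) = Add(Mul(318, Add(Mul(0, 0), 21)), -201) = Add(Mul(318, Add(0, 21)), -201) = Add(Mul(318, 21), -201) = Add(6678, -201) = 6477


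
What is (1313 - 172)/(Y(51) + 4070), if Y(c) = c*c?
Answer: 163/953 ≈ 0.17104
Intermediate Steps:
Y(c) = c²
(1313 - 172)/(Y(51) + 4070) = (1313 - 172)/(51² + 4070) = 1141/(2601 + 4070) = 1141/6671 = 1141*(1/6671) = 163/953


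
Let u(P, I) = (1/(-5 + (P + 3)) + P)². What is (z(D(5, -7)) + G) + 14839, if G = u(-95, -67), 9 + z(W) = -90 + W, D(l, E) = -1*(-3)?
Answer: 223651543/9409 ≈ 23770.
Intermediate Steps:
D(l, E) = 3
u(P, I) = (P + 1/(-2 + P))² (u(P, I) = (1/(-5 + (3 + P)) + P)² = (1/(-2 + P) + P)² = (P + 1/(-2 + P))²)
z(W) = -99 + W (z(W) = -9 + (-90 + W) = -99 + W)
G = 84934656/9409 (G = (1 + (-95)² - 2*(-95))²/(-2 - 95)² = (1 + 9025 + 190)²/(-97)² = (1/9409)*9216² = (1/9409)*84934656 = 84934656/9409 ≈ 9027.0)
(z(D(5, -7)) + G) + 14839 = ((-99 + 3) + 84934656/9409) + 14839 = (-96 + 84934656/9409) + 14839 = 84031392/9409 + 14839 = 223651543/9409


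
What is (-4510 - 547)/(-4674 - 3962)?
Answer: 5057/8636 ≈ 0.58557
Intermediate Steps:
(-4510 - 547)/(-4674 - 3962) = -5057/(-8636) = -5057*(-1/8636) = 5057/8636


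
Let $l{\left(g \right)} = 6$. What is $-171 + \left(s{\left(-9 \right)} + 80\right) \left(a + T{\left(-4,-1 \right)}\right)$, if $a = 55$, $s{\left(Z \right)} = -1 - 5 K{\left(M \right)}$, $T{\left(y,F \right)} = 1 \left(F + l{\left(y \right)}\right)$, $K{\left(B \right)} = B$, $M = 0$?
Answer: $4569$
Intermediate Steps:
$T{\left(y,F \right)} = 6 + F$ ($T{\left(y,F \right)} = 1 \left(F + 6\right) = 1 \left(6 + F\right) = 6 + F$)
$s{\left(Z \right)} = -1$ ($s{\left(Z \right)} = -1 - 0 = -1 + 0 = -1$)
$-171 + \left(s{\left(-9 \right)} + 80\right) \left(a + T{\left(-4,-1 \right)}\right) = -171 + \left(-1 + 80\right) \left(55 + \left(6 - 1\right)\right) = -171 + 79 \left(55 + 5\right) = -171 + 79 \cdot 60 = -171 + 4740 = 4569$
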